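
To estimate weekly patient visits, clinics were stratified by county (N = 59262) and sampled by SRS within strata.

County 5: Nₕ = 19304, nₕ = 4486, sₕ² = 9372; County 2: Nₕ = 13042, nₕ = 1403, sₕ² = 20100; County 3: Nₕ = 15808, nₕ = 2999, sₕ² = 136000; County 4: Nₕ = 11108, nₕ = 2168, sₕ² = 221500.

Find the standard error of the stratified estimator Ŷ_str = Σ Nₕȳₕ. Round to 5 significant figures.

Var(Ŷ_str) = Σₕ Nₕ²(1 − fₕ)sₕ²/nₕ.
County 5: 19304²·(1 − 4486/19304)·9372/4486 = 5.9759907 × 10^8.
County 2: 13042²·(1 − 1403/13042)·20100/1403 = 2.1746945 × 10^9.
County 3: 15808²·(1 − 2999/15808)·136000/2999 = 9.1823659 × 10^9.
County 4: 11108²·(1 − 2168/11108)·221500/2168 = 1.0145836 × 10^10.
Sum = 2.2100495 × 10^10.
SE = √(2.2100495 × 10^10) = 148660.

148660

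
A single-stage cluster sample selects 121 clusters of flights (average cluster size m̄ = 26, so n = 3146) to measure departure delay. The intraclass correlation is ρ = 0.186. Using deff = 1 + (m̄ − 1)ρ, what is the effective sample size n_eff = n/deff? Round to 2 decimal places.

deff = 1 + (26 − 1)·0.186 = 1 + 4.65 = 5.65.
n_eff = 3146 / 5.65 = 556.81.

556.81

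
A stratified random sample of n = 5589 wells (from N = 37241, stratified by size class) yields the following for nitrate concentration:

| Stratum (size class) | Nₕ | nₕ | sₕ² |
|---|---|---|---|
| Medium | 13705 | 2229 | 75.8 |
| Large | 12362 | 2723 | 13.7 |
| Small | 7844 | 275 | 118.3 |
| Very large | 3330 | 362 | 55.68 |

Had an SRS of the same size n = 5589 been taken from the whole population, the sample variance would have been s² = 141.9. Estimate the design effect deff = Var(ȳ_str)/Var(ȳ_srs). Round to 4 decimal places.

Var(ȳ_str) = Σ Wₕ²(1−fₕ)sₕ²/nₕ with Wₕ = Nₕ/37241:
  Medium: (13705/37241)²·(1−2229/13705)·75.8/2229 = 0.0038564353
  Large: (12362/37241)²·(1−2723/12362)·13.7/2723 = 4.322659 × 10^-4
  Small: (7844/37241)²·(1−275/7844)·118.3/275 = 0.018415583
  Very large: (3330/37241)²·(1−362/3330)·55.68/362 = 0.001096115
  → Var(ȳ_str) = 0.023800399.
Var(ȳ_srs) = (1 − 5589/37241)·141.9/5589 = 0.021578841.
deff = 0.023800399 / 0.021578841 = 1.1030.

1.1030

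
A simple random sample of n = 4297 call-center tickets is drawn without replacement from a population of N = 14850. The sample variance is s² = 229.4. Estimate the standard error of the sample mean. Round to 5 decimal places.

Under SRS without replacement, Var(ȳ) = (1 − f)·s²/n with f = n/N = 4297/14850 = 0.28936027.
Var(ȳ) = (1 − 0.28936027)·229.4/4297 = 0.71063973·0.053386083 = 0.037938272.
SE(ȳ) = √(0.037938272) = 0.19478.

0.19478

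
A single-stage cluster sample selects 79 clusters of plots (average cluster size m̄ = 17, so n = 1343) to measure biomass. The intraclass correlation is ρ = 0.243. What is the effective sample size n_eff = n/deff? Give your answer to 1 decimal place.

deff = 1 + (17 − 1)·0.243 = 1 + 3.888 = 4.888.
n_eff = 1343 / 4.888 = 274.8.

274.8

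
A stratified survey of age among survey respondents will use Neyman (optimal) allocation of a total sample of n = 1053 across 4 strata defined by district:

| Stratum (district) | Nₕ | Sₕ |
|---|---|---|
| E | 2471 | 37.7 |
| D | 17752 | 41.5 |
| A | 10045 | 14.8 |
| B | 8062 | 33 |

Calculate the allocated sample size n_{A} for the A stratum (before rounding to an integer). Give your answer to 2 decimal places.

Neyman allocation: nₕ = n·NₕSₕ / Σⱼ NⱼSⱼ.
Σ NⱼSⱼ = 2471·37.7 + 17752·41.5 + 10045·14.8 + 8062·33 = 1.2445767 × 10^6.
n_{A} = 1053·10045·14.8 / (1.2445767 × 10^6) = 125.78.

125.78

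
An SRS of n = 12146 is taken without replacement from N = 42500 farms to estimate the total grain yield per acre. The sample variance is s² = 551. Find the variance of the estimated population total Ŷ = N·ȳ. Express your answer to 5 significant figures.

Var(Ŷ) = N²·Var(ȳ) = N²·(1 − n/N)·s²/n.
f = 12146/42500 = 0.28578824; Var(ȳ) = 0.71421176·551/12146 = 0.032400023.
Var(Ŷ) = 42500² · 0.032400023 = 5.8522542 × 10^7.

5.8523 × 10^7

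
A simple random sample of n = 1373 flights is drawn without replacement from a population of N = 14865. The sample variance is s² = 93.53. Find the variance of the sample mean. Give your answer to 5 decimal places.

0.06183

Under SRS without replacement, Var(ȳ) = (1 − f)·s²/n with f = n/N = 1373/14865 = 0.09236461.
Var(ȳ) = (1 − 0.09236461)·93.53/1373 = 0.90763539·0.068120903 = 0.061828942.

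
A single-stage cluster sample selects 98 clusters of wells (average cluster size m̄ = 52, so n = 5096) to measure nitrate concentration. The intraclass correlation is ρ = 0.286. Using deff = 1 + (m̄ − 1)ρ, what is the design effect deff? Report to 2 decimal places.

deff = 1 + (52 − 1)·0.286 = 1 + 14.586 = 15.586.

15.59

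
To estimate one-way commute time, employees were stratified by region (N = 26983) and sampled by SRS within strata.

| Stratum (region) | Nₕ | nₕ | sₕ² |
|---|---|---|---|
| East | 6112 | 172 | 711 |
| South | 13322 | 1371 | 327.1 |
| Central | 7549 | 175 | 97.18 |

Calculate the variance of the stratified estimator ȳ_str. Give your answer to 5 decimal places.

Var(ȳ_str) = Σₕ Wₕ²(1 − fₕ)sₕ²/nₕ with Wₕ = Nₕ/N, N = 26983.
East: Wₕ = 0.22651299; term = 0.22651299²·(1 − 0.02814136)·711/172 = 0.20612491.
South: Wₕ = 0.49371827; term = 0.49371827²·(1 − 0.10291248)·327.1/1371 = 0.052171857.
Central: Wₕ = 0.27976874; term = 0.27976874²·(1 − 0.02318188)·97.18/175 = 0.04245716.
Sum = 0.30075393.

0.30075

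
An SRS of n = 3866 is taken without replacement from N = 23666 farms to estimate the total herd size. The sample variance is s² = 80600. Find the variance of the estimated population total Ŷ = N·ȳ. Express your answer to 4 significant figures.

Var(Ŷ) = N²·Var(ȳ) = N²·(1 − n/N)·s²/n.
f = 3866/23666 = 0.16335671; Var(ȳ) = 0.83664329·80600/3866 = 17.442692.
Var(Ŷ) = 23666² · 17.442692 = 9.7692952 × 10^9.

9.769 × 10^9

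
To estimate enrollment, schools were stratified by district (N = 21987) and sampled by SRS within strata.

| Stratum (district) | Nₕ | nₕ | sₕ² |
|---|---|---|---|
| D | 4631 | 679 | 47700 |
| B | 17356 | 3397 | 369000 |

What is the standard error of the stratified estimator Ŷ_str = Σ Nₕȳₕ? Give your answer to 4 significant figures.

Var(Ŷ_str) = Σₕ Nₕ²(1 − fₕ)sₕ²/nₕ.
D: 4631²·(1 − 679/4631)·47700/679 = 1.285702 × 10^9.
B: 17356²·(1 − 3397/17356)·369000/3397 = 2.6316902 × 10^10.
Sum = 2.7602604 × 10^10.
SE = √(2.7602604 × 10^10) = 166100.

166100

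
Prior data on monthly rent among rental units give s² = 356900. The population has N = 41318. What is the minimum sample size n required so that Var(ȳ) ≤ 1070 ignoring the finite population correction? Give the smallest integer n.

334

Without fpc, n₀ = s²/D = 356900/1070 = 333.5514.
Rounding up, n = 334.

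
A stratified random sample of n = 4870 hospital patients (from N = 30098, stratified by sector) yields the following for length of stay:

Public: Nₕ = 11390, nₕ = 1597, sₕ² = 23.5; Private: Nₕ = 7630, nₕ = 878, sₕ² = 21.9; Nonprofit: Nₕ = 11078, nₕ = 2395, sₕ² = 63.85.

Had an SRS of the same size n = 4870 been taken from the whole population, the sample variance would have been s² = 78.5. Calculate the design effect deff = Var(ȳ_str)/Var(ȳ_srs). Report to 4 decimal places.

Var(ȳ_str) = Σ Wₕ²(1−fₕ)sₕ²/nₕ with Wₕ = Nₕ/30098:
  Public: (11390/30098)²·(1−1597/11390)·23.5/1597 = 0.0018118705
  Private: (7630/30098)²·(1−878/7630)·21.9/878 = 0.0014185064
  Nonprofit: (11078/30098)²·(1−2395/11078)·63.85/2395 = 0.0028308136
  → Var(ȳ_str) = 0.0060611905.
Var(ȳ_srs) = (1 − 4870/30098)·78.5/4870 = 0.01351095.
deff = 0.0060611905 / 0.01351095 = 0.4486.

0.4486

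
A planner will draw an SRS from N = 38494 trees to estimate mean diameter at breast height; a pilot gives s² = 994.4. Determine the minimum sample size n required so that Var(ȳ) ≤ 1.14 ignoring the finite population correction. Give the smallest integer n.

873

Without fpc, n₀ = s²/D = 994.4/1.14 = 872.2807.
Rounding up, n = 873.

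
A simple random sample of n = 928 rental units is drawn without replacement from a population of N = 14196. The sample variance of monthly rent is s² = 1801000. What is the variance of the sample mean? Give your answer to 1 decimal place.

Under SRS without replacement, Var(ȳ) = (1 − f)·s²/n with f = n/N = 928/14196 = 0.06537053.
Var(ȳ) = (1 − 0.06537053)·1801000/928 = 0.93462947·1940.7328 = 1813.866.

1813.9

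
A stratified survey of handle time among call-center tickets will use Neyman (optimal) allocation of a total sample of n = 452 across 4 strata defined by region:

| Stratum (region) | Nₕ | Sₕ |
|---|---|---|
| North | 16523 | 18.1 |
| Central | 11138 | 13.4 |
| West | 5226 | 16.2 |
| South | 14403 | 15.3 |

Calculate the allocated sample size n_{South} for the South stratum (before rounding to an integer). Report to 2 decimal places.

132.22

Neyman allocation: nₕ = n·NₕSₕ / Σⱼ NⱼSⱼ.
Σ NⱼSⱼ = 16523·18.1 + 11138·13.4 + 5226·16.2 + 14403·15.3 = 753342.6.
n_{South} = 452·14403·15.3 / 753342.6 = 132.22.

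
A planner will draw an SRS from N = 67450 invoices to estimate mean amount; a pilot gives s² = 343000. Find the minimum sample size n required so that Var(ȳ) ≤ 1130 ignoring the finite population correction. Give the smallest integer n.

304

Without fpc, n₀ = s²/D = 343000/1130 = 303.5398.
Rounding up, n = 304.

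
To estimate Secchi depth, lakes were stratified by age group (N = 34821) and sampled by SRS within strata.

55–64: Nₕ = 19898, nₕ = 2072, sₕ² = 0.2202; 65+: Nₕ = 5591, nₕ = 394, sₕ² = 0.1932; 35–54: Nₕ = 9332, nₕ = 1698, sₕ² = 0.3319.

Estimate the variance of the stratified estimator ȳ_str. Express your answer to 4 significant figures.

5.432 × 10^-5

Var(ȳ_str) = Σₕ Wₕ²(1 − fₕ)sₕ²/nₕ with Wₕ = Nₕ/N, N = 34821.
55–64: Wₕ = 0.57143678; term = 0.57143678²·(1 − 0.10413107)·0.2202/2072 = 3.1089119 × 10^-5.
65+: Wₕ = 0.16056403; term = 0.16056403²·(1 − 0.07047040)·0.1932/394 = 1.1750886 × 10^-5.
35–54: Wₕ = 0.26799920; term = 0.26799920²·(1 − 0.18195456)·0.3319/1698 = 1.148455 × 10^-5.
Sum = 5.4324555 × 10^-5.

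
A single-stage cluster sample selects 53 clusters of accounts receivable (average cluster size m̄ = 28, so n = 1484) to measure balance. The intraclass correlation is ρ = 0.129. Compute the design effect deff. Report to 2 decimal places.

deff = 1 + (28 − 1)·0.129 = 1 + 3.483 = 4.483.

4.48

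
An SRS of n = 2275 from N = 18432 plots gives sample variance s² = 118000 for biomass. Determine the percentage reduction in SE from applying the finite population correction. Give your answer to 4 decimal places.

f = n/N = 2275/18432 = 0.12342665.
SE_no-fpc = √(s²/n) = 7.2019533; SE_fpc = √((1−f)s²/n) = 6.7428645.
Ratio = √(1−f) = 0.93625496. Reduction = 100·(1 − 0.93625496) = 6.3745%.

6.3745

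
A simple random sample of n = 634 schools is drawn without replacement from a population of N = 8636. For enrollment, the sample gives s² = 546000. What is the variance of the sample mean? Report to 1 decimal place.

Under SRS without replacement, Var(ȳ) = (1 − f)·s²/n with f = n/N = 634/8636 = 0.07341362.
Var(ȳ) = (1 − 0.07341362)·546000/634 = 0.92658638·861.19874 = 797.97502.

798.0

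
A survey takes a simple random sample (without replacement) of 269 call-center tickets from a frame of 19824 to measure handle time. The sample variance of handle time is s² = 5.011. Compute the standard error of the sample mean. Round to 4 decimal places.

0.1356

Under SRS without replacement, Var(ȳ) = (1 − f)·s²/n with f = n/N = 269/19824 = 0.01356941.
Var(ȳ) = (1 − 0.01356941)·5.011/269 = 0.98643059·0.018628253 = 0.018375478.
SE(ȳ) = √(0.018375478) = 0.1356.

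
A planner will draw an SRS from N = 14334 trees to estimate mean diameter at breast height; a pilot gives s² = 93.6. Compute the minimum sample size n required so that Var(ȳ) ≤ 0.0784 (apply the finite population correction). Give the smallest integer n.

1103

Without fpc, n₀ = s²/D = 93.6/0.0784 = 1193.8776.
With fpc, (1 − n/N)·s²/n ≤ D requires n ≥ n₀/(1 + n₀/N) = 1193.8776/(1 + 1193.8776/14334) = 1102.0850.
Rounding up, n = 1103.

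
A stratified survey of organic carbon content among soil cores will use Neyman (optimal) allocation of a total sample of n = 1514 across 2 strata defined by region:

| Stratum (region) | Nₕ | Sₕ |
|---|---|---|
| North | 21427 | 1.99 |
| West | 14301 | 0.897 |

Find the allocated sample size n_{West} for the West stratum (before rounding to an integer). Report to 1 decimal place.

350.1

Neyman allocation: nₕ = n·NₕSₕ / Σⱼ NⱼSⱼ.
Σ NⱼSⱼ = 21427·1.99 + 14301·0.897 = 55467.727.
n_{West} = 1514·14301·0.897 / 55467.727 = 350.1.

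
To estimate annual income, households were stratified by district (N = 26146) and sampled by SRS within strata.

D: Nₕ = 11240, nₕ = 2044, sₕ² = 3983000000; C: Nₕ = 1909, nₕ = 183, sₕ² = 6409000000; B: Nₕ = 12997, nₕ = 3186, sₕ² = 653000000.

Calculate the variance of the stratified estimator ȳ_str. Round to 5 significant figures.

501670

Var(ȳ_str) = Σₕ Wₕ²(1 − fₕ)sₕ²/nₕ with Wₕ = Nₕ/N, N = 26146.
D: Wₕ = 0.42989367; term = 0.42989367²·(1 − 0.18185053)·3983000000/2044 = 294634.89.
C: Wₕ = 0.07301308; term = 0.07301308²·(1 − 0.09586171)·6409000000/183 = 168801.14.
B: Wₕ = 0.49709325; term = 0.49709325²·(1 − 0.24513349)·653000000/3186 = 38230.792.
Sum = 501666.82.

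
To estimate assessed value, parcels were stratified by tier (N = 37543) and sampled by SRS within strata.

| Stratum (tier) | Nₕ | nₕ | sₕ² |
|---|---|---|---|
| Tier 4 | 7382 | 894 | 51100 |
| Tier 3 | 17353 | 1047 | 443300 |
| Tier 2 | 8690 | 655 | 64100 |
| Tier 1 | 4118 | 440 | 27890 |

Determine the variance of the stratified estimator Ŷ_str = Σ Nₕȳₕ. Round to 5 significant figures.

Var(Ŷ_str) = Σₕ Nₕ²(1 − fₕ)sₕ²/nₕ.
Tier 4: 7382²·(1 − 894/7382)·51100/894 = 2.7375891 × 10^9.
Tier 3: 17353²·(1 − 1047/17353)·443300/1047 = 1.1980448 × 10^11.
Tier 2: 8690²·(1 − 655/8690)·64100/655 = 6.8331725 × 10^9.
Tier 1: 4118²·(1 − 440/4118)·27890/440 = 9.6005012 × 10^8.
Sum = 1.3033529 × 10^11.

1.3034 × 10^11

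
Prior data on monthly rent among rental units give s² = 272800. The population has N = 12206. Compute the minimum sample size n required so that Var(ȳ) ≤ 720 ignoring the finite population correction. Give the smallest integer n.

Without fpc, n₀ = s²/D = 272800/720 = 378.8889.
Rounding up, n = 379.

379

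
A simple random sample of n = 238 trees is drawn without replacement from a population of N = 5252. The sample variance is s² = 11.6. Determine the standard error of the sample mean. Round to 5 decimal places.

0.21571

Under SRS without replacement, Var(ȳ) = (1 − f)·s²/n with f = n/N = 238/5252 = 0.04531607.
Var(ȳ) = (1 − 0.04531607)·11.6/238 = 0.95468393·0.048739496 = 0.046530813.
SE(ȳ) = √(0.046530813) = 0.21571.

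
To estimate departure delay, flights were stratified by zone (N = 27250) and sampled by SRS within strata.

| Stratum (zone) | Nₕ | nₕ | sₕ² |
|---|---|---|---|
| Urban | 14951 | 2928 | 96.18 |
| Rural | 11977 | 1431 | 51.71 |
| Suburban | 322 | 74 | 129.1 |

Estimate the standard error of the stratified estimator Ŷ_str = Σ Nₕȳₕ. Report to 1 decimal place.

Var(Ŷ_str) = Σₕ Nₕ²(1 − fₕ)sₕ²/nₕ.
Urban: 14951²·(1 − 2928/14951)·96.18/2928 = 5.9046857 × 10^6.
Rural: 11977²·(1 − 1431/11977)·51.71/1431 = 4.5642636 × 10^6.
Suburban: 322²·(1 − 74/322)·129.1/74 = 139316.35.
Sum = 1.0608266 × 10^7.
SE = √(1.0608266 × 10^7) = 3257.0.

3257.0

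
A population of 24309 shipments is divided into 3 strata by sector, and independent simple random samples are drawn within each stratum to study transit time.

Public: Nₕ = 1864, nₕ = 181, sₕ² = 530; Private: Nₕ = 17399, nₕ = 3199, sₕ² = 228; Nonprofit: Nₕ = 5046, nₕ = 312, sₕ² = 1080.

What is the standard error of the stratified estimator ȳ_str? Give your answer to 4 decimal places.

Var(ȳ_str) = Σₕ Wₕ²(1 − fₕ)sₕ²/nₕ with Wₕ = Nₕ/N, N = 24309.
Public: Wₕ = 0.07667942; term = 0.07667942²·(1 − 0.09710300)·530/181 = 0.015545086.
Private: Wₕ = 0.71574314; term = 0.71574314²·(1 − 0.18386114)·228/3199 = 0.029798819.
Nonprofit: Wₕ = 0.20757744; term = 0.20757744²·(1 − 0.06183115)·1080/312 = 0.13992988.
Sum = 0.18527379.
SE = √(0.18527379) = 0.4304.

0.4304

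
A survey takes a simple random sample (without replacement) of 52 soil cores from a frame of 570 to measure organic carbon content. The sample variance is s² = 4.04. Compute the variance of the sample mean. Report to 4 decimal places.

Under SRS without replacement, Var(ȳ) = (1 − f)·s²/n with f = n/N = 52/570 = 0.09122807.
Var(ȳ) = (1 − 0.09122807)·4.04/52 = 0.90877193·0.077692308 = 0.070604588.

0.0706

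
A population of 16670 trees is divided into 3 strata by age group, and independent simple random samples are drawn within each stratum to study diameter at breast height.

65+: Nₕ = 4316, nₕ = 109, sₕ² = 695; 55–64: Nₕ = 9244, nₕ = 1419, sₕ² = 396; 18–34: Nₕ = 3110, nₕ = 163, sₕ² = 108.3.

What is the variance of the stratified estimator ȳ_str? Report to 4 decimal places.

Var(ȳ_str) = Σₕ Wₕ²(1 − fₕ)sₕ²/nₕ with Wₕ = Nₕ/N, N = 16670.
65+: Wₕ = 0.25890822; term = 0.25890822²·(1 − 0.02525487)·695/109 = 0.4166209.
55–64: Wₕ = 0.55452909; term = 0.55452909²·(1 − 0.15350498)·396/1419 = 0.072641679.
18–34: Wₕ = 0.18656269; term = 0.18656269²·(1 − 0.05241158)·108.3/163 = 0.021913421.
Sum = 0.511176.

0.5112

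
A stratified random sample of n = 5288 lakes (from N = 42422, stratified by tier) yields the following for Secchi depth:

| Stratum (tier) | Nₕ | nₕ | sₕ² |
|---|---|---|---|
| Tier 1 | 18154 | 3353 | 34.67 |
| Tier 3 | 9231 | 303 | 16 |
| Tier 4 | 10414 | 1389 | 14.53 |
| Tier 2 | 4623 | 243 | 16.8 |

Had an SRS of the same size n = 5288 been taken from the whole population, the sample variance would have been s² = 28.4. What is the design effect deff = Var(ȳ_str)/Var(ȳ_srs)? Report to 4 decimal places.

1.1245

Var(ȳ_str) = Σ Wₕ²(1−fₕ)sₕ²/nₕ with Wₕ = Nₕ/42422:
  Tier 1: (18154/42422)²·(1−3353/18154)·34.67/3353 = 0.0015438368
  Tier 3: (9231/42422)²·(1−303/9231)·16/303 = 0.0024182322
  Tier 4: (10414/42422)²·(1−1389/10414)·14.53/1389 = 5.4631846 × 10^-4
  Tier 2: (4623/42422)²·(1−243/4623)·16.8/243 = 7.7789097 × 10^-4
  → Var(ȳ_str) = 0.0052862784.
Var(ȳ_srs) = (1 − 5288/42422)·28.4/5288 = 0.0047011866.
deff = 0.0052862784 / 0.0047011866 = 1.1245.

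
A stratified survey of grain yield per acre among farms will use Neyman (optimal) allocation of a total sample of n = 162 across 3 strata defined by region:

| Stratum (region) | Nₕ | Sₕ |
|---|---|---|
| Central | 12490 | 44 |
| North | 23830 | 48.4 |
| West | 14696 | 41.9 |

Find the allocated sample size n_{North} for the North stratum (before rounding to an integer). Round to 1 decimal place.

Neyman allocation: nₕ = n·NₕSₕ / Σⱼ NⱼSⱼ.
Σ NⱼSⱼ = 12490·44 + 23830·48.4 + 14696·41.9 = 2.3186944 × 10^6.
n_{North} = 162·23830·48.4 / (2.3186944 × 10^6) = 80.6.

80.6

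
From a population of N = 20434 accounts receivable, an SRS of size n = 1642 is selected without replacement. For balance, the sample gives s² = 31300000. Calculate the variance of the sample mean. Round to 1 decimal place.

Under SRS without replacement, Var(ȳ) = (1 − f)·s²/n with f = n/N = 1642/20434 = 0.08035627.
Var(ȳ) = (1 − 0.08035627)·31300000/1642 = 0.91964373·19062.119 = 17530.359.

17530.4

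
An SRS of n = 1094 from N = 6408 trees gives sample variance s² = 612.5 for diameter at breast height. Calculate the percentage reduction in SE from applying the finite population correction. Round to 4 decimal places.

8.9354

f = n/N = 1094/6408 = 0.17072409.
SE_no-fpc = √(s²/n) = 0.74824597; SE_fpc = √((1−f)s²/n) = 0.6813871.
Ratio = √(1−f) = 0.91064587. Reduction = 100·(1 − 0.91064587) = 8.9354%.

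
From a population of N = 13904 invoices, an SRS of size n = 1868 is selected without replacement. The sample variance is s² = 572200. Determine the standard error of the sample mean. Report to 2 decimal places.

16.28

Under SRS without replacement, Var(ȳ) = (1 − f)·s²/n with f = n/N = 1868/13904 = 0.13434983.
Var(ȳ) = (1 − 0.13434983)·572200/1868 = 0.86565017·306.31692 = 265.16329.
SE(ȳ) = √(265.16329) = 16.28.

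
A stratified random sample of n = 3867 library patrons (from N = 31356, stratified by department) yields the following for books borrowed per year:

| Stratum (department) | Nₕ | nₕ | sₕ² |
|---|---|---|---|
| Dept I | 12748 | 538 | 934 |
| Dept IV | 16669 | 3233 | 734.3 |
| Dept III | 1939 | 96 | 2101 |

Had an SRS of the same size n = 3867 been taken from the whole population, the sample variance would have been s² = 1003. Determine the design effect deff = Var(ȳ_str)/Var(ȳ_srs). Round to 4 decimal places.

Var(ȳ_str) = Σ Wₕ²(1−fₕ)sₕ²/nₕ with Wₕ = Nₕ/31356:
  Dept I: (12748/31356)²·(1−538/12748)·934/538 = 0.27484068
  Dept IV: (16669/31356)²·(1−3233/16669)·734.3/3233 = 0.051737573
  Dept III: (1939/31356)²·(1−96/1939)·2101/96 = 0.07954569
  → Var(ȳ_str) = 0.40612394.
Var(ȳ_srs) = (1 − 3867/31356)·1003/3867 = 0.22738669.
deff = 0.40612394 / 0.22738669 = 1.7860.

1.7860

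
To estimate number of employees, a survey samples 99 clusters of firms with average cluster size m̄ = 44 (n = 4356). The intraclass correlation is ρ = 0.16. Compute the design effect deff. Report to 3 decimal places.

deff = 1 + (44 − 1)·0.16 = 1 + 6.88 = 7.88.

7.880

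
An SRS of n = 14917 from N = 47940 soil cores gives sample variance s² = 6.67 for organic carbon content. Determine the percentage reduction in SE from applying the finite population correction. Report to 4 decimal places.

17.0036

f = n/N = 14917/47940 = 0.31115978.
SE_no-fpc = √(s²/n) = 0.021145705; SE_fpc = √((1−f)s²/n) = 0.017550174.
Ratio = √(1−f) = 0.82996399. Reduction = 100·(1 − 0.82996399) = 17.0036%.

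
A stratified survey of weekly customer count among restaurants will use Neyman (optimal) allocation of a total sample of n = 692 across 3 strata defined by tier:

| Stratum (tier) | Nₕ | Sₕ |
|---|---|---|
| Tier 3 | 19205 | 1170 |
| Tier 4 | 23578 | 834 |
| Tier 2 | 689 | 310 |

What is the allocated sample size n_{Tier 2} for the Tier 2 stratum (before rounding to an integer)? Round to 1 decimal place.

Neyman allocation: nₕ = n·NₕSₕ / Σⱼ NⱼSⱼ.
Σ NⱼSⱼ = 19205·1170 + 23578·834 + 689·310 = 4.2347492 × 10^7.
n_{Tier 2} = 692·689·310 / (4.2347492 × 10^7) = 3.5.

3.5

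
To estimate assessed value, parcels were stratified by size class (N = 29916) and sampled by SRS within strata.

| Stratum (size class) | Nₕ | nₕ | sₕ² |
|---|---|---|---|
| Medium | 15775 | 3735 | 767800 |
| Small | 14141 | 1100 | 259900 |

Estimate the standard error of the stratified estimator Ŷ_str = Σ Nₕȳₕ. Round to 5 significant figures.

287430

Var(Ŷ_str) = Σₕ Nₕ²(1 − fₕ)sₕ²/nₕ.
Medium: 15775²·(1 − 3735/15775)·767800/3735 = 3.9043915 × 10^10.
Small: 14141²·(1 − 1100/14141)·259900/1100 = 4.3571711 × 10^10.
Sum = 8.2615626 × 10^10.
SE = √(8.2615626 × 10^10) = 287430.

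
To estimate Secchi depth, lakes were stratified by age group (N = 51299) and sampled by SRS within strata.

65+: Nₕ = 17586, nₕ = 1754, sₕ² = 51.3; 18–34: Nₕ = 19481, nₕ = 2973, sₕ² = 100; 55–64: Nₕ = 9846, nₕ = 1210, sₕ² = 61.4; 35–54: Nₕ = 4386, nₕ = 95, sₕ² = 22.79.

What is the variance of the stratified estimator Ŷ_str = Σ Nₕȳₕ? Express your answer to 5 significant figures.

Var(Ŷ_str) = Σₕ Nₕ²(1 − fₕ)sₕ²/nₕ.
65+: 17586²·(1 − 1754/17586)·51.3/1754 = 8.1431161 × 10^6.
18–34: 19481²·(1 − 2973/19481)·100/2973 = 1.0817099 × 10^7.
55–64: 9846²·(1 − 1210/9846)·61.4/1210 = 4.3147483 × 10^6.
35–54: 4386²·(1 − 95/4386)·22.79/95 = 4.5148972 × 10^6.
Sum = 2.7789861 × 10^7.

2.7790 × 10^7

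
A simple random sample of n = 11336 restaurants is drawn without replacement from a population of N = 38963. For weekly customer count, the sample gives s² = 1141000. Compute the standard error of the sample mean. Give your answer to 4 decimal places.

8.4480

Under SRS without replacement, Var(ȳ) = (1 − f)·s²/n with f = n/N = 11336/38963 = 0.29094269.
Var(ȳ) = (1 − 0.29094269)·1141000/11336 = 0.70905731·100.65279 = 71.368595.
SE(ȳ) = √(71.368595) = 8.4480.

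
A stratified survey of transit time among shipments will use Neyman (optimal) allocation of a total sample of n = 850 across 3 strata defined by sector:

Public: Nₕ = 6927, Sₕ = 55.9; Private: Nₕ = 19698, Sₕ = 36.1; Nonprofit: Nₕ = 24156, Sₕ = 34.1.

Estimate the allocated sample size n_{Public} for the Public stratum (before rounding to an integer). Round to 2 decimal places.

Neyman allocation: nₕ = n·NₕSₕ / Σⱼ NⱼSⱼ.
Σ NⱼSⱼ = 6927·55.9 + 19698·36.1 + 24156·34.1 = 1.9220367 × 10^6.
n_{Public} = 850·6927·55.9 / (1.9220367 × 10^6) = 171.24.

171.24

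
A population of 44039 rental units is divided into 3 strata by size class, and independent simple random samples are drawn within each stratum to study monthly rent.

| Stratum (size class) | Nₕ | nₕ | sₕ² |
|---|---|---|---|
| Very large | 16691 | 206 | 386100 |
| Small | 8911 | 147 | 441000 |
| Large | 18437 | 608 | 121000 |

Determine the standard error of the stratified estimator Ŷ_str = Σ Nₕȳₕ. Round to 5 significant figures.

903000

Var(Ŷ_str) = Σₕ Nₕ²(1 − fₕ)sₕ²/nₕ.
Very large: 16691²·(1 − 206/16691)·386100/206 = 5.1570803 × 10^11.
Small: 8911²·(1 − 147/8911)·441000/147 = 2.3428801 × 10^11.
Large: 18437²·(1 − 608/18437)·121000/608 = 6.5418267 × 10^10.
Sum = 8.1541431 × 10^11.
SE = √(8.1541431 × 10^11) = 903000.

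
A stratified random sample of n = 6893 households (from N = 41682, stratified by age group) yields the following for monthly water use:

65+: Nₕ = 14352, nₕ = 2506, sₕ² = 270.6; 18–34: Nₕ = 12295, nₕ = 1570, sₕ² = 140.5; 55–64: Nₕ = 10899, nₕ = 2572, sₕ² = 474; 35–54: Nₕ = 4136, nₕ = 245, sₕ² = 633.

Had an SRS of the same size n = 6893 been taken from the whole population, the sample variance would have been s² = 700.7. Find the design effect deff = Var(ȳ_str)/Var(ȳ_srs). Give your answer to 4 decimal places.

0.6001

Var(ȳ_str) = Σ Wₕ²(1−fₕ)sₕ²/nₕ with Wₕ = Nₕ/41682:
  65+: (14352/41682)²·(1−2506/14352)·270.6/2506 = 0.010566564
  18–34: (12295/41682)²·(1−1570/12295)·140.5/1570 = 0.0067921209
  55–64: (10899/41682)²·(1−2572/10899)·474/2572 = 0.0096268786
  35–54: (4136/41682)²·(1−245/4136)·633/245 = 0.023932182
  → Var(ȳ_str) = 0.050917746.
Var(ȳ_srs) = (1 − 6893/41682)·700.7/6893 = 0.084843238.
deff = 0.050917746 / 0.084843238 = 0.6001.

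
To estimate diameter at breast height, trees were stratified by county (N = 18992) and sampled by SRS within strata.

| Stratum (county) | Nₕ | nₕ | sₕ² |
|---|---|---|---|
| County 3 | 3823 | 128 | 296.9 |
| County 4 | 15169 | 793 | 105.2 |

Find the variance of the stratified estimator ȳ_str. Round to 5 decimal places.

Var(ȳ_str) = Σₕ Wₕ²(1 − fₕ)sₕ²/nₕ with Wₕ = Nₕ/N, N = 18992.
County 3: Wₕ = 0.20129528; term = 0.20129528²·(1 − 0.03348156)·296.9/128 = 0.090840092.
County 4: Wₕ = 0.79870472; term = 0.79870472²·(1 − 0.05227767)·105.2/793 = 0.080204025.
Sum = 0.17104412.

0.17104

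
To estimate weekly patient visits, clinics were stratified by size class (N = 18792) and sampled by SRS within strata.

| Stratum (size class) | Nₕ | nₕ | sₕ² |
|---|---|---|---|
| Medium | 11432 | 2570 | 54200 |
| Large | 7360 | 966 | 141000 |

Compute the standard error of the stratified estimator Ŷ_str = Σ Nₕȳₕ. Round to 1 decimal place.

94897.7

Var(Ŷ_str) = Σₕ Nₕ²(1 − fₕ)sₕ²/nₕ.
Medium: 11432²·(1 − 2570/11432)·54200/2570 = 2.1365848 × 10^9.
Large: 7360²·(1 − 966/7360)·141000/966 = 6.8689829 × 10^9.
Sum = 9.0055677 × 10^9.
SE = √(9.0055677 × 10^9) = 94897.7.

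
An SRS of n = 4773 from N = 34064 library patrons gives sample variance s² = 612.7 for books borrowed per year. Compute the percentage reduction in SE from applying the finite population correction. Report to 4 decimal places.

f = n/N = 4773/34064 = 0.14011860.
SE_no-fpc = √(s²/n) = 0.35828467; SE_fpc = √((1−f)s²/n) = 0.33223662.
Ratio = √(1−f) = 0.92729790. Reduction = 100·(1 − 0.92729790) = 7.2702%.

7.2702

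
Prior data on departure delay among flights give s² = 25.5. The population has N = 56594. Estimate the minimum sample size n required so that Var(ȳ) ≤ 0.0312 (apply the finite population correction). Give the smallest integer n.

Without fpc, n₀ = s²/D = 25.5/0.0312 = 817.3077.
With fpc, (1 − n/N)·s²/n ≤ D requires n ≥ n₀/(1 + n₀/N) = 817.3077/(1 + 817.3077/56594) = 805.6725.
Rounding up, n = 806.

806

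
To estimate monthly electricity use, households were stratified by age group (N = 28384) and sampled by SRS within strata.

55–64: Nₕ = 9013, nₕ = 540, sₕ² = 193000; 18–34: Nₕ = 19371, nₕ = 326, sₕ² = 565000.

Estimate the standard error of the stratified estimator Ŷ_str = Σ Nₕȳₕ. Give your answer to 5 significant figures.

Var(Ŷ_str) = Σₕ Nₕ²(1 − fₕ)sₕ²/nₕ.
55–64: 9013²·(1 − 540/9013)·193000/540 = 2.7294185 × 10^10.
18–34: 19371²·(1 − 326/19371)·565000/326 = 6.3938709 × 10^11.
Sum = 6.6668128 × 10^11.
SE = √(6.6668128 × 10^11) = 816510.

816510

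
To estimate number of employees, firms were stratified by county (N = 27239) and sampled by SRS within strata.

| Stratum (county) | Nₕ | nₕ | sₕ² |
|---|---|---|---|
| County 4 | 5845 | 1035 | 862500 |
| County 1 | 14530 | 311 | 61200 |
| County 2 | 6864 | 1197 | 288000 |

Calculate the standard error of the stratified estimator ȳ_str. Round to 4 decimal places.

Var(ȳ_str) = Σₕ Wₕ²(1 − fₕ)sₕ²/nₕ with Wₕ = Nₕ/N, N = 27239.
County 4: Wₕ = 0.21458203; term = 0.21458203²·(1 − 0.17707442)·862500/1035 = 31.576648.
County 1: Wₕ = 0.53342634; term = 0.53342634²·(1 − 0.02140399)·61200/311 = 54.795309.
County 2: Wₕ = 0.25199163; term = 0.25199163²·(1 − 0.17438811)·288000/1197 = 12.613816.
Sum = 98.985773.
SE = √(98.985773) = 9.9492.

9.9492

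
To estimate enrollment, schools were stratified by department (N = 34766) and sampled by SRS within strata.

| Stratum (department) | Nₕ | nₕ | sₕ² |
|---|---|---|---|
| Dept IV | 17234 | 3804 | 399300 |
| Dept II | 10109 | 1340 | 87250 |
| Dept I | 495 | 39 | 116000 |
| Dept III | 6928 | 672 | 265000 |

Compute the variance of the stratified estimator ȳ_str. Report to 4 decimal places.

Var(ȳ_str) = Σₕ Wₕ²(1 − fₕ)sₕ²/nₕ with Wₕ = Nₕ/N, N = 34766.
Dept IV: Wₕ = 0.49571420; term = 0.49571420²·(1 − 0.22072647)·399300/3804 = 20.100712.
Dept II: Wₕ = 0.29077259; term = 0.29077259²·(1 − 0.13255515)·87250/1340 = 4.7753967.
Dept I: Wₕ = 0.01423805; term = 0.01423805²·(1 − 0.07878788)·116000/39 = 0.55546151.
Dept III: Wₕ = 0.19927515; term = 0.19927515²·(1 − 0.09699769)·265000/672 = 14.140728.
Sum = 39.572298.

39.5723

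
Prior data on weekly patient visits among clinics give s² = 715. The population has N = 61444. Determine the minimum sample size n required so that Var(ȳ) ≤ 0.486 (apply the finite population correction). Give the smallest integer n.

1437

Without fpc, n₀ = s²/D = 715/0.486 = 1471.1934.
With fpc, (1 − n/N)·s²/n ≤ D requires n ≥ n₀/(1 + n₀/N) = 1471.1934/(1 + 1471.1934/61444) = 1436.7914.
Rounding up, n = 1437.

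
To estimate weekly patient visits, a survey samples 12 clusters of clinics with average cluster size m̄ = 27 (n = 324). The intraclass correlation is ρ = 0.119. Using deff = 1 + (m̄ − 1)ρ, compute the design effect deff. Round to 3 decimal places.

4.094

deff = 1 + (27 − 1)·0.119 = 1 + 3.094 = 4.094.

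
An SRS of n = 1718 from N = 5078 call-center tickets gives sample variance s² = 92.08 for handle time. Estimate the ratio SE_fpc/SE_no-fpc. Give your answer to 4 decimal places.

0.8134

f = n/N = 1718/5078 = 0.33832217.
SE_no-fpc = √(s²/n) = 0.2315107; SE_fpc = √((1−f)s²/n) = 0.1883191.
Ratio = √(1−f) = 0.81343582.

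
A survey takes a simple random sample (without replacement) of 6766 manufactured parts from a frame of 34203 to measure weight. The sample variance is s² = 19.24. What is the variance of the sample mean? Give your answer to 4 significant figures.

Under SRS without replacement, Var(ȳ) = (1 − f)·s²/n with f = n/N = 6766/34203 = 0.19781890.
Var(ȳ) = (1 − 0.19781890)·19.24/6766 = 0.80218110·0.0028436299 = 0.0022811062.

0.002281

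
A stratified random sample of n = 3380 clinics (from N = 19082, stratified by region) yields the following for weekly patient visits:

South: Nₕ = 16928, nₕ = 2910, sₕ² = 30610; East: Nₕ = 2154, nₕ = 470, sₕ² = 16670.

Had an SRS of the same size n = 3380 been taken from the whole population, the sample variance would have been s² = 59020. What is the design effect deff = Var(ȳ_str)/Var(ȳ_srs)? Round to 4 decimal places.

0.5017

Var(ȳ_str) = Σ Wₕ²(1−fₕ)sₕ²/nₕ with Wₕ = Nₕ/19082:
  South: (16928/19082)²·(1−2910/16928)·30610/2910 = 6.8551074
  East: (2154/19082)²·(1−470/2154)·16670/470 = 0.35332775
  → Var(ȳ_str) = 7.2084352.
Var(ȳ_srs) = (1 − 3380/19082)·59020/3380 = 14.368571.
deff = 7.2084352 / 14.368571 = 0.5017.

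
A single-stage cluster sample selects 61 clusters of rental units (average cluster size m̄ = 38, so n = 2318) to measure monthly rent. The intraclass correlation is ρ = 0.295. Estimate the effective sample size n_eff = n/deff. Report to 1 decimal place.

deff = 1 + (38 − 1)·0.295 = 1 + 10.915 = 11.915.
n_eff = 2318 / 11.915 = 194.5.

194.5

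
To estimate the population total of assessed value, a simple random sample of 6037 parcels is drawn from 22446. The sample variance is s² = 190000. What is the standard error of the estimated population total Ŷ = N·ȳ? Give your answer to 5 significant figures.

Var(Ŷ) = N²·Var(ȳ) = N²·(1 − n/N)·s²/n.
f = 6037/22446 = 0.26895661; Var(ȳ) = 0.73104339·190000/6037 = 23.007826.
Var(Ŷ) = 22446² · 23.007826 = 1.159187 × 10^10.
SE(Ŷ) = √(1.159187 × 10^10) = 107670.

107670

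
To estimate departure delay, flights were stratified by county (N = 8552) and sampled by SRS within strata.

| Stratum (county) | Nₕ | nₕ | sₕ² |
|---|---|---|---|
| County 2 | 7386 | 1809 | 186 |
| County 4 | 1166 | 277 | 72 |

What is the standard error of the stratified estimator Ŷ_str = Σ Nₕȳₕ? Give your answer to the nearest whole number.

2122

Var(Ŷ_str) = Σₕ Nₕ²(1 − fₕ)sₕ²/nₕ.
County 2: 7386²·(1 − 1809/7386)·186/1809 = 4.2353014 × 10^6.
County 4: 1166²·(1 − 277/1166)·72/277 = 269434.4.
Sum = 4.5047358 × 10^6.
SE = √(4.5047358 × 10^6) = 2122.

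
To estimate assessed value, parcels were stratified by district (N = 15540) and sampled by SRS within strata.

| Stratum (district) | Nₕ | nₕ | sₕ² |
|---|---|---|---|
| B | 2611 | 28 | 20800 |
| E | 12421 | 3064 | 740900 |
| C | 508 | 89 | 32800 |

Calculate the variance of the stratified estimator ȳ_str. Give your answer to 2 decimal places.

137.45

Var(ȳ_str) = Σₕ Wₕ²(1 − fₕ)sₕ²/nₕ with Wₕ = Nₕ/N, N = 15540.
B: Wₕ = 0.16801802; term = 0.16801802²·(1 − 0.01072386)·20800/28 = 20.746009.
E: Wₕ = 0.79929215; term = 0.79929215²·(1 − 0.24667901)·740900/3064 = 116.37562.
C: Wₕ = 0.03268983; term = 0.03268983²·(1 − 0.17519685)·32800/89 = 0.32483255.
Sum = 137.44646.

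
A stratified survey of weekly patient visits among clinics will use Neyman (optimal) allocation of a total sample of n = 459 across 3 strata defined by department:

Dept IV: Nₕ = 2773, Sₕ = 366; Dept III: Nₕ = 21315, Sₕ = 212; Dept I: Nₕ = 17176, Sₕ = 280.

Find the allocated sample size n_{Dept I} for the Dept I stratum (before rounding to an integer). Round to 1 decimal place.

Neyman allocation: nₕ = n·NₕSₕ / Σⱼ NⱼSⱼ.
Σ NⱼSⱼ = 2773·366 + 21315·212 + 17176·280 = 1.0342978 × 10^7.
n_{Dept I} = 459·17176·280 / (1.0342978 × 10^7) = 213.4.

213.4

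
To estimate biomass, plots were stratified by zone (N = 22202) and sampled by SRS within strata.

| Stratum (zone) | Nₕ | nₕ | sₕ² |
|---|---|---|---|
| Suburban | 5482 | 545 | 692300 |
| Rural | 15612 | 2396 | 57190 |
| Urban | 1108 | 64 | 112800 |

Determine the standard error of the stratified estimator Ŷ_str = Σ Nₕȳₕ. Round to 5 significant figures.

Var(Ŷ_str) = Σₕ Nₕ²(1 − fₕ)sₕ²/nₕ.
Suburban: 5482²·(1 − 545/5482)·692300/545 = 3.4379534 × 10^10.
Rural: 15612²·(1 − 2396/15612)·57190/2396 = 4.9248369 × 10^9.
Urban: 1108²·(1 − 64/1108)·112800/64 = 2.0387754 × 10^9.
Sum = 4.1343146 × 10^10.
SE = √(4.1343146 × 10^10) = 203330.

203330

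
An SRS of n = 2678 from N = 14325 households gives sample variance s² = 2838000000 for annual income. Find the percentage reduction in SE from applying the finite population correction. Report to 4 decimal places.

9.8305

f = n/N = 2678/14325 = 0.18694590.
SE_no-fpc = √(s²/n) = 1029.4397; SE_fpc = √((1−f)s²/n) = 928.24075.
Ratio = √(1−f) = 0.90169513. Reduction = 100·(1 − 0.90169513) = 9.8305%.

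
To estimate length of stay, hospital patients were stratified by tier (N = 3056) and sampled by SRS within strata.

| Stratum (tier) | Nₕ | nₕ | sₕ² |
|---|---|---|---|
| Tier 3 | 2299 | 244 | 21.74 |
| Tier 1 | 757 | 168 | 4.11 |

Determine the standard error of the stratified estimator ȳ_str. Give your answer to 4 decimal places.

0.2150

Var(ȳ_str) = Σₕ Wₕ²(1 − fₕ)sₕ²/nₕ with Wₕ = Nₕ/N, N = 3056.
Tier 3: Wₕ = 0.75229058; term = 0.75229058²·(1 − 0.10613310)·21.74/244 = 0.045072725.
Tier 1: Wₕ = 0.24770942; term = 0.24770942²·(1 − 0.22192867)·4.11/168 = 0.0011679843.
Sum = 0.046240709.
SE = √(0.046240709) = 0.2150.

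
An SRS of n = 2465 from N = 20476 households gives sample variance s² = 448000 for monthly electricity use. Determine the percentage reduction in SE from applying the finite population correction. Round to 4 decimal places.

6.2122

f = n/N = 2465/20476 = 0.12038484.
SE_no-fpc = √(s²/n) = 13.481262; SE_fpc = √((1−f)s²/n) = 12.643779.
Ratio = √(1−f) = 0.93787801. Reduction = 100·(1 − 0.93787801) = 6.2122%.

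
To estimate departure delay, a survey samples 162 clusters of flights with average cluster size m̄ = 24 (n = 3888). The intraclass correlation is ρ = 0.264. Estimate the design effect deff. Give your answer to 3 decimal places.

deff = 1 + (24 − 1)·0.264 = 1 + 6.072 = 7.072.

7.072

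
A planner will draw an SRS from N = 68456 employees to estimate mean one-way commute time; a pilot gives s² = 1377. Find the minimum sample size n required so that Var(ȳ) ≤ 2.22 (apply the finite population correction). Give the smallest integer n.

Without fpc, n₀ = s²/D = 1377/2.22 = 620.2703.
With fpc, (1 − n/N)·s²/n ≤ D requires n ≥ n₀/(1 + n₀/N) = 620.2703/(1 + 620.2703/68456) = 614.7006.
Rounding up, n = 615.

615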